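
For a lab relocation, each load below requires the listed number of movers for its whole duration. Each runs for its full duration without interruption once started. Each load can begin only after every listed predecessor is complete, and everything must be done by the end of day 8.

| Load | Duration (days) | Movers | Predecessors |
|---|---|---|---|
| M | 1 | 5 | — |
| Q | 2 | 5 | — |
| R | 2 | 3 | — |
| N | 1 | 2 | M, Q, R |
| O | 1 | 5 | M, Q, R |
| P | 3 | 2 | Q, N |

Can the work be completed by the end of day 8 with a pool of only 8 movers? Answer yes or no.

yes

Schedule M@1, Q@2, R@1, N@4, O@4, P@5: d1:8  d2:8  d3:5  d4:7  d5:2  d6:2  d7:2  d8:0 — peak 8 ≤ 8.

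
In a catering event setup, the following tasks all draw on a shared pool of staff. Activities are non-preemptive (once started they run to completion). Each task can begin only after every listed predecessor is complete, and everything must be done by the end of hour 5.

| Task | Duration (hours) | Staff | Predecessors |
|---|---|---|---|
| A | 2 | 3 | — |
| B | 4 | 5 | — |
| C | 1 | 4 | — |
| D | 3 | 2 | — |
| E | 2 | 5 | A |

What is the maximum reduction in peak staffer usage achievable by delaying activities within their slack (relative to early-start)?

Early-start peak: h1:14  h2:10  h3:12  h4:10  h5:0 ⇒ 14.
Leveled (A@1, B@1, C@5, D@1, E@4): h1:10  h2:10  h3:7  h4:10  h5:9 ⇒ 10.
Reduction 14 − 10 = 4.

4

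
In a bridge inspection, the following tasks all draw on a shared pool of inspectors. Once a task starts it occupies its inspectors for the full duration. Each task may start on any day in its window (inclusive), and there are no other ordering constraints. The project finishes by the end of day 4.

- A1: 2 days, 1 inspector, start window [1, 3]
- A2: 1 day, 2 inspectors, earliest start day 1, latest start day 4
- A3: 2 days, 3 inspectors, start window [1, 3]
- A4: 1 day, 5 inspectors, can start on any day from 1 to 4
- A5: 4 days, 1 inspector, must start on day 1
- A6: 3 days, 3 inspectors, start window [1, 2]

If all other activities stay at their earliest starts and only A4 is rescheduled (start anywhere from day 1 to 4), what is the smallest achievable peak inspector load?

A4@1: d1:15  d2:8  d3:4  d4:1 → peak 15
A4@2: d1:10  d2:13  d3:4  d4:1 → peak 13
A4@3: d1:10  d2:8  d3:9  d4:1 → peak 10
A4@4: d1:10  d2:8  d3:4  d4:6 → peak 10
Best is A4@3, peak 10.

10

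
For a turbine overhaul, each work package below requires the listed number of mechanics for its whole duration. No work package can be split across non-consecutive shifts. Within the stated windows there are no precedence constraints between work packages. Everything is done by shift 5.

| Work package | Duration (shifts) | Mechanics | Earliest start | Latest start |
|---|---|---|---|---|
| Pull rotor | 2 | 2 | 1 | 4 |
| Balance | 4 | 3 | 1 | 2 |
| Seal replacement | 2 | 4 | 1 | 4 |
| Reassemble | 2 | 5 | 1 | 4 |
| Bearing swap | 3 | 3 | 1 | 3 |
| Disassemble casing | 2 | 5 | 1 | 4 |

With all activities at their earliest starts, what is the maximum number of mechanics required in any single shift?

22

Early-start schedule: Pull rotor@1, Balance@1, Seal replacement@1, Reassemble@1, Bearing swap@1, Disassemble casing@1.
Load per shift: shift 1: 22, shift 2: 22, shift 3: 6, shift 4: 3, shift 5: 0.
Peak is 22.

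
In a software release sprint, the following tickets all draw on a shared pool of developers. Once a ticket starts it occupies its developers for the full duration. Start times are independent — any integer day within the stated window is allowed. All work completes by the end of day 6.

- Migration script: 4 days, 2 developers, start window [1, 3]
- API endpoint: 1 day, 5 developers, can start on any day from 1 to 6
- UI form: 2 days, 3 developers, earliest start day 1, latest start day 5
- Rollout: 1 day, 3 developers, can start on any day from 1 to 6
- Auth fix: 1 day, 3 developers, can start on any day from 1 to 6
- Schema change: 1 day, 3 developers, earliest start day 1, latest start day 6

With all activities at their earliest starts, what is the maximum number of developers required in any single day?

19

Early-start schedule: Migration script@1, API endpoint@1, UI form@1, Rollout@1, Auth fix@1, Schema change@1.
Load per day: day 1: 19, day 2: 5, day 3: 2, day 4: 2, day 5: 0, day 6: 0.
Peak is 19.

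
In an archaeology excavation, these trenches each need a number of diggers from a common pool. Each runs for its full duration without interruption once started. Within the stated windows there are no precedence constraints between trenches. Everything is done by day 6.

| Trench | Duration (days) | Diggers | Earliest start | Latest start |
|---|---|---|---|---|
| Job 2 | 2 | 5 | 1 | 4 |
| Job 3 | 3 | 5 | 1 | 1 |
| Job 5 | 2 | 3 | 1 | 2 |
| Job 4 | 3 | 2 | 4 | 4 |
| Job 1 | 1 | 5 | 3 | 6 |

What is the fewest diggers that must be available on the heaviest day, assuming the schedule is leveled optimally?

Early-start (Job 2@1, Job 3@1, Job 5@1, Job 4@4, Job 1@3) gives peak 13: d1:13  d2:13  d3:10  d4:2  d5:2  d6:2.
Shift Job 2→4, Job 1→6.
Schedule Job 2@4, Job 3@1, Job 5@1, Job 4@4, Job 1@6: d1:8  d2:8  d3:5  d4:7  d5:7  d6:7 — peak 8.

8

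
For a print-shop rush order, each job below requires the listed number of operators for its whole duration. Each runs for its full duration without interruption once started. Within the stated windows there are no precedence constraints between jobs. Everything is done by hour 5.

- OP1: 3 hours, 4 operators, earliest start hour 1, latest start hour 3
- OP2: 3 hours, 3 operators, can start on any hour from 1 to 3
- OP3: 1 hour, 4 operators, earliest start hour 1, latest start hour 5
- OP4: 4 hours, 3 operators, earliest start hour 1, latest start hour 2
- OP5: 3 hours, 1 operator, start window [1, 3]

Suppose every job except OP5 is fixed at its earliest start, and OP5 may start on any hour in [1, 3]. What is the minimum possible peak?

OP5@1: h1:15  h2:11  h3:11  h4:3  h5:0 → peak 15
OP5@2: h1:14  h2:11  h3:11  h4:4  h5:0 → peak 14
OP5@3: h1:14  h2:10  h3:11  h4:4  h5:1 → peak 14
Best is OP5@2, peak 14.

14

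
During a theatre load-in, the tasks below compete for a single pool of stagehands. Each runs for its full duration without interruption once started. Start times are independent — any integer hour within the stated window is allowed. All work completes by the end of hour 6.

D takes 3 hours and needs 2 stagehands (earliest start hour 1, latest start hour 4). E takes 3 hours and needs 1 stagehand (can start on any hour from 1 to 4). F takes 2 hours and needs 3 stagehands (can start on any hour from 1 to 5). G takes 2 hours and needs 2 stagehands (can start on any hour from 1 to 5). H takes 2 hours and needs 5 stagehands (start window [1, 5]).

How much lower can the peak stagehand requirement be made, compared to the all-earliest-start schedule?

7

Early-start peak: h1:13  h2:13  h3:3  h4:0  h5:0  h6:0 ⇒ 13.
Leveled (D@1, E@1, F@1, G@3, H@5): h1:6  h2:6  h3:5  h4:2  h5:5  h6:5 ⇒ 6.
Reduction 13 − 6 = 7.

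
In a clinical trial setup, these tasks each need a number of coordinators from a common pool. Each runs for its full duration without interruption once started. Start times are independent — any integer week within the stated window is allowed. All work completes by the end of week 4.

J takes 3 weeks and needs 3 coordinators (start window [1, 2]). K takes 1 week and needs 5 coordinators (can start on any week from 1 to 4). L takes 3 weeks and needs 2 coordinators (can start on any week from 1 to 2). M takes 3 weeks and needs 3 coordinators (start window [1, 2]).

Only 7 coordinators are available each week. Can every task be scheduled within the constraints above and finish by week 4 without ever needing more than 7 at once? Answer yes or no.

no

Total coordinator-weeks = 29; over 4 weeks the average is 29/4 > 7, so some week must exceed 7.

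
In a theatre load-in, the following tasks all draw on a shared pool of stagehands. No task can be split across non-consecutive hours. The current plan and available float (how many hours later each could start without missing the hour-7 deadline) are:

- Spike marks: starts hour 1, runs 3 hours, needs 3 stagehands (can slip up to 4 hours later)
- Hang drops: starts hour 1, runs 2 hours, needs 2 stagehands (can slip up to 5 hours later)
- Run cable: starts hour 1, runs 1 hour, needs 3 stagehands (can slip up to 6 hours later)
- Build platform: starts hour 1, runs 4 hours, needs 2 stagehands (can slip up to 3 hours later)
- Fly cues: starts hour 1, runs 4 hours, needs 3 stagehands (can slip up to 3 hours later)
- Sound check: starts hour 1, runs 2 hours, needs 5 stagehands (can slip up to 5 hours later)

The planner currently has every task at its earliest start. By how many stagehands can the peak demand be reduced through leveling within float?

Early-start peak: h1:18  h2:15  h3:8  h4:5  h5:0  h6:0  h7:0 ⇒ 18.
Leveled (Spike marks@1, Hang drops@4, Run cable@1, Build platform@4, Fly cues@2, Sound check@6): h1:6  h2:6  h3:6  h4:7  h5:7  h6:7  h7:7 ⇒ 7.
Reduction 18 − 7 = 11.

11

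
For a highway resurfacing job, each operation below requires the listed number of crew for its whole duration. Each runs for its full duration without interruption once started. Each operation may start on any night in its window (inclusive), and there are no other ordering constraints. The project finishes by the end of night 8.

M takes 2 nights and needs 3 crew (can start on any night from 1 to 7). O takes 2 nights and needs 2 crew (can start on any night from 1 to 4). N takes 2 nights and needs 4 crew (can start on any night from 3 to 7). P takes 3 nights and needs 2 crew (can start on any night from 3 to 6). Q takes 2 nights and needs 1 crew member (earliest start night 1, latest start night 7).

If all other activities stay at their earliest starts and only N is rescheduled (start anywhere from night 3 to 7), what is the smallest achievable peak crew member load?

6

N@3: n1:6  n2:6  n3:6  n4:6  n5:2  n6:0  n7:0  n8:0 → peak 6
N@4: n1:6  n2:6  n3:2  n4:6  n5:6  n6:0  n7:0  n8:0 → peak 6
N@5: n1:6  n2:6  n3:2  n4:2  n5:6  n6:4  n7:0  n8:0 → peak 6
N@6: n1:6  n2:6  n3:2  n4:2  n5:2  n6:4  n7:4  n8:0 → peak 6
N@7: n1:6  n2:6  n3:2  n4:2  n5:2  n6:0  n7:4  n8:4 → peak 6
Best is N@3, peak 6.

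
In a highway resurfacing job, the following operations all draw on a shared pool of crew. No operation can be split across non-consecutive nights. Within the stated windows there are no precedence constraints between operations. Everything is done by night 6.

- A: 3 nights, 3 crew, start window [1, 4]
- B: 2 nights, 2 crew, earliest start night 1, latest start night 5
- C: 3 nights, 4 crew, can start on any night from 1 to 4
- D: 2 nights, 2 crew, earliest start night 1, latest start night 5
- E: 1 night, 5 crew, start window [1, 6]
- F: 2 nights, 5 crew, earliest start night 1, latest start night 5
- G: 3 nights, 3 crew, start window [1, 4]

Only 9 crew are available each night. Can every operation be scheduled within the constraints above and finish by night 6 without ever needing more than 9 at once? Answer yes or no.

The minimum achievable peak is 10; 9 < 10, so no feasible schedule stays within the cap.

no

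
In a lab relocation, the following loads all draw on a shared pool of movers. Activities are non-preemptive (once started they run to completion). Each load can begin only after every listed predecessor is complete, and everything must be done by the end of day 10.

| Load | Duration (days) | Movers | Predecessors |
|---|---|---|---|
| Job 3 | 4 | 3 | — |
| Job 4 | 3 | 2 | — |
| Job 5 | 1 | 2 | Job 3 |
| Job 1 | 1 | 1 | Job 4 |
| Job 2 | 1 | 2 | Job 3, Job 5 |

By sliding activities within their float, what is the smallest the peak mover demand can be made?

3

Early-start (Job 3@1, Job 4@1, Job 5@5, Job 1@4, Job 2@6) gives peak 5: d1:5  d2:5  d3:5  d4:4  d5:2  d6:2  d7:0  d8:0  d9:0  d10:0.
Shift Job 4→5, Job 5→8, Job 1→8, Job 2→9.
Schedule Job 3@1, Job 4@5, Job 5@8, Job 1@8, Job 2@9: d1:3  d2:3  d3:3  d4:3  d5:2  d6:2  d7:2  d8:3  d9:2  d10:0 — peak 3.
Total mover-days = 23 over 10 days ⇒ peak ≥ ⌈23/10⌉ = 3, so 3 is optimal.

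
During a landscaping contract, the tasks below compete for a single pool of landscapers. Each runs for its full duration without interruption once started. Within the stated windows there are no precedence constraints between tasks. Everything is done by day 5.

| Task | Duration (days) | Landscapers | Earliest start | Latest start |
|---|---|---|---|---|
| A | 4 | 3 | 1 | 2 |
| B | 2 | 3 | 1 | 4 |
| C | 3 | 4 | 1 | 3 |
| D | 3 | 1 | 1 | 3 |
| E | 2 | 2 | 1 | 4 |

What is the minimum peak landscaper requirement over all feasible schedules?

Early-start (A@1, B@1, C@1, D@1, E@1) gives peak 13: d1:13  d2:13  d3:8  d4:3  d5:0.
Shift C→3, D→3.
Schedule A@1, B@1, C@3, D@3, E@1: d1:8  d2:8  d3:8  d4:8  d5:5 — peak 8.
Total landscaper-days = 37 over 5 days ⇒ peak ≥ ⌈37/5⌉ = 8, so 8 is optimal.

8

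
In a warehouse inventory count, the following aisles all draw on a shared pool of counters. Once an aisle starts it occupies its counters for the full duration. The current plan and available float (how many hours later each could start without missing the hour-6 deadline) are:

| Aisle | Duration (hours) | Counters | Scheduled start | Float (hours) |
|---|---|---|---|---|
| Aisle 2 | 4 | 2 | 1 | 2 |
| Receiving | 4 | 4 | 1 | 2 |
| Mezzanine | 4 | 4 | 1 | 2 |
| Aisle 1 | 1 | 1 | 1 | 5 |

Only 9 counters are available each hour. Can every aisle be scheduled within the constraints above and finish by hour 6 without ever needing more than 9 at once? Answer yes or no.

The minimum achievable peak is 10; 9 < 10, so no feasible schedule stays within the cap.

no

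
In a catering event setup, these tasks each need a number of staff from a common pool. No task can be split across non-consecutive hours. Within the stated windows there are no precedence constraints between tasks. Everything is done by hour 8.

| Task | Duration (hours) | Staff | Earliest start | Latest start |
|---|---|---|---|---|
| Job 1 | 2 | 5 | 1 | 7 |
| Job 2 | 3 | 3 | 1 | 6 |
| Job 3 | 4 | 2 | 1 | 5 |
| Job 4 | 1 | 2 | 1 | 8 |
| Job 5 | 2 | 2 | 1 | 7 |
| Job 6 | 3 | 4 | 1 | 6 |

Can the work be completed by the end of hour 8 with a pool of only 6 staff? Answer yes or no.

The minimum achievable peak is 7; 6 < 7, so no feasible schedule stays within the cap.

no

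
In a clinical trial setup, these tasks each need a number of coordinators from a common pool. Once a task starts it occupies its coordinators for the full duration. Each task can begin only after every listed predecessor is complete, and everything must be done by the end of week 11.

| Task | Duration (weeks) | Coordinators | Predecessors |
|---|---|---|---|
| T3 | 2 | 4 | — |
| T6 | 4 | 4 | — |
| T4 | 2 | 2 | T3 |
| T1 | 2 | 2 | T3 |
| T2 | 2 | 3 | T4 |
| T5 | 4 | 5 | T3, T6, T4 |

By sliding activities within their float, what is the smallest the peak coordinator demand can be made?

Early-start (T3@1, T6@1, T4@3, T1@3, T2@5, T5@5) gives peak 8: w1:8  w2:8  w3:8  w4:8  w5:8  w6:8  w7:5  w8:5  w9:0  w10:0  w11:0.
Shift T6→3, T1→7, T5→7.
Schedule T3@1, T6@3, T4@3, T1@7, T2@5, T5@7: w1:4  w2:4  w3:6  w4:6  w5:7  w6:7  w7:7  w8:7  w9:5  w10:5  w11:0 — peak 7.

7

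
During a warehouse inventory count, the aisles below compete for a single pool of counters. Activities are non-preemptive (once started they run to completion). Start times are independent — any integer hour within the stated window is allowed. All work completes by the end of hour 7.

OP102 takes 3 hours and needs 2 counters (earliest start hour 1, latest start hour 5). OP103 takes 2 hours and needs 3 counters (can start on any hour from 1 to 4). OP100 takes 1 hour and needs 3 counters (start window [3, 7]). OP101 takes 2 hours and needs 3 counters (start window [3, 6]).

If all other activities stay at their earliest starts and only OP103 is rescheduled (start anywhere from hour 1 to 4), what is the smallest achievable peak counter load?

8

OP103@1: h1:5  h2:5  h3:8  h4:3  h5:0  h6:0  h7:0 → peak 8
OP103@2: h1:2  h2:5  h3:11  h4:3  h5:0  h6:0  h7:0 → peak 11
OP103@3: h1:2  h2:2  h3:11  h4:6  h5:0  h6:0  h7:0 → peak 11
OP103@4: h1:2  h2:2  h3:8  h4:6  h5:3  h6:0  h7:0 → peak 8
Best is OP103@1, peak 8.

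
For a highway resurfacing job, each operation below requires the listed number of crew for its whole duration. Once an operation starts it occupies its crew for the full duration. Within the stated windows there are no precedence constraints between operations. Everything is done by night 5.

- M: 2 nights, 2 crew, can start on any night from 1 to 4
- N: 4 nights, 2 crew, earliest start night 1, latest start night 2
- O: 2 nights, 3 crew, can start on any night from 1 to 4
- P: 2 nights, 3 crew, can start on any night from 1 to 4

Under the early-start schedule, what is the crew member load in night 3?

2

At early start, night 3 has: N.
Demand: 2 = 2.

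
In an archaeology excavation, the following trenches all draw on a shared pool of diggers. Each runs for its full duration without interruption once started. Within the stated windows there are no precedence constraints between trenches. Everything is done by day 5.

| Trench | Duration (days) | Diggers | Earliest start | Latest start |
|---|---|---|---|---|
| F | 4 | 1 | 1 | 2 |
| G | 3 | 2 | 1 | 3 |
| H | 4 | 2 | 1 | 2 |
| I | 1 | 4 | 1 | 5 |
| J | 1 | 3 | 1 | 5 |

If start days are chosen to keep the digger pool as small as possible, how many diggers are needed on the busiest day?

Early-start (F@1, G@1, H@1, I@1, J@1) gives peak 12: d1:12  d2:5  d3:5  d4:3  d5:0.
Shift G→2, H→2, J→5.
Schedule F@1, G@2, H@2, I@1, J@5: d1:5  d2:5  d3:5  d4:5  d5:5 — peak 5.
Total digger-days = 25 over 5 days ⇒ peak ≥ ⌈25/5⌉ = 5, so 5 is optimal.

5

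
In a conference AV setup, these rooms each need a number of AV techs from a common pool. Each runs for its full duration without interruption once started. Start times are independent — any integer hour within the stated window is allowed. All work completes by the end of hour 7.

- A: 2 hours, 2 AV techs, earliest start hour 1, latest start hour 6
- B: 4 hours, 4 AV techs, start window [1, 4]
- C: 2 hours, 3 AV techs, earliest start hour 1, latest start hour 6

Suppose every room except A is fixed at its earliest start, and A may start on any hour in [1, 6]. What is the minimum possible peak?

A@1: h1:9  h2:9  h3:4  h4:4  h5:0  h6:0  h7:0 → peak 9
A@2: h1:7  h2:9  h3:6  h4:4  h5:0  h6:0  h7:0 → peak 9
A@3: h1:7  h2:7  h3:6  h4:6  h5:0  h6:0  h7:0 → peak 7
A@4: h1:7  h2:7  h3:4  h4:6  h5:2  h6:0  h7:0 → peak 7
A@5: h1:7  h2:7  h3:4  h4:4  h5:2  h6:2  h7:0 → peak 7
A@6: h1:7  h2:7  h3:4  h4:4  h5:0  h6:2  h7:2 → peak 7
Best is A@3, peak 7.

7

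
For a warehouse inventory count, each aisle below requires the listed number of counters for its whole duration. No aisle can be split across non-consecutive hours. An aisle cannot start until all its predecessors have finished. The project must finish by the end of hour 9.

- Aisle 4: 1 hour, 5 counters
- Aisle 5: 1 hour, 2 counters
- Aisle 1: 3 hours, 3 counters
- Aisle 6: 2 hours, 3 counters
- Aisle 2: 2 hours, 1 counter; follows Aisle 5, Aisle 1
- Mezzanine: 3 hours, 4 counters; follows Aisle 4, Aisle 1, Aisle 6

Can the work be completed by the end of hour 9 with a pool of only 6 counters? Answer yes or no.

yes

Schedule Aisle 4@1, Aisle 5@2, Aisle 1@2, Aisle 6@5, Aisle 2@5, Mezzanine@7: h1:5  h2:5  h3:3  h4:3  h5:4  h6:4  h7:4  h8:4  h9:4 — peak 5 ≤ 6.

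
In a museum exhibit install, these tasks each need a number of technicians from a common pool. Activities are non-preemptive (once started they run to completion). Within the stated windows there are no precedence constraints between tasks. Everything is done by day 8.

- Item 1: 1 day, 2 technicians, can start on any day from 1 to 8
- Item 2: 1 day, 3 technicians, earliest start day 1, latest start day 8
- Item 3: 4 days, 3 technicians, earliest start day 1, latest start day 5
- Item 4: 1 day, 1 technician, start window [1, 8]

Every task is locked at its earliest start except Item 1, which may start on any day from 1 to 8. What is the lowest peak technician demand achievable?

7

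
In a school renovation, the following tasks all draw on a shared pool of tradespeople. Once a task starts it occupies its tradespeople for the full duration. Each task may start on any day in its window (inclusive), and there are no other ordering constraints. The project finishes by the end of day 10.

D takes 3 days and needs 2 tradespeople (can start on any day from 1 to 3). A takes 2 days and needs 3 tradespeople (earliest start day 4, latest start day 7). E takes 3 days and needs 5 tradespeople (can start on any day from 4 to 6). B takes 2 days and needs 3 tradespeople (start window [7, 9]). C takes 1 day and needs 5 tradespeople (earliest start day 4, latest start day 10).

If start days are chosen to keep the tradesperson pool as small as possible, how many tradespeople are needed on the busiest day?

Early-start (D@1, A@4, E@4, B@7, C@4) gives peak 13: d1:2  d2:2  d3:2  d4:13  d5:8  d6:5  d7:3  d8:3  d9:0  d10:0.
Shift A→7, C→9.
Schedule D@1, A@7, E@4, B@7, C@9: d1:2  d2:2  d3:2  d4:5  d5:5  d6:5  d7:6  d8:6  d9:5  d10:0 — peak 6.

6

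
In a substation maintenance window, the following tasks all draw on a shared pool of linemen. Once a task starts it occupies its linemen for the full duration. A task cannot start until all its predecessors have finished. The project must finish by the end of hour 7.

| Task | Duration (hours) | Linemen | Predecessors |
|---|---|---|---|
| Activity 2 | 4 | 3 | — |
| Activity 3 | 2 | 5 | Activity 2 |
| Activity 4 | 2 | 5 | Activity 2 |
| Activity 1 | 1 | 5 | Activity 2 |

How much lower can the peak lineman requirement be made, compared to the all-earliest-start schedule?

5

Early-start peak: h1:3  h2:3  h3:3  h4:3  h5:15  h6:10  h7:0 ⇒ 15.
Leveled (Activity 2@1, Activity 3@5, Activity 4@5, Activity 1@7): h1:3  h2:3  h3:3  h4:3  h5:10  h6:10  h7:5 ⇒ 10.
Reduction 15 − 10 = 5.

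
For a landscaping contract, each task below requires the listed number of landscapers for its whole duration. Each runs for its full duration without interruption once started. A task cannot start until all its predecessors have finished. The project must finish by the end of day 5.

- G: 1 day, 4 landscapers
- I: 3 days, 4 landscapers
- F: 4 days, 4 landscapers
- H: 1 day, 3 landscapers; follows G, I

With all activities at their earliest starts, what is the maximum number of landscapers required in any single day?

Early-start schedule: G@1, I@1, F@1, H@4.
Load per day: day 1: 12, day 2: 8, day 3: 8, day 4: 7, day 5: 0.
Peak is 12.

12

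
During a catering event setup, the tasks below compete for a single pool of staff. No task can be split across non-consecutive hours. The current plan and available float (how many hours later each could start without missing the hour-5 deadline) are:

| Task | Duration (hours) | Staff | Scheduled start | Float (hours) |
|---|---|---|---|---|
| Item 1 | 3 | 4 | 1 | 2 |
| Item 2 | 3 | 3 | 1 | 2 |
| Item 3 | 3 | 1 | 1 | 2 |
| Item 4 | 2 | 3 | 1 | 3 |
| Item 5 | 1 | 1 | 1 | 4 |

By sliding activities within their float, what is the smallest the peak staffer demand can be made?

Early-start (Item 1@1, Item 2@1, Item 3@1, Item 4@1, Item 5@1) gives peak 12: h1:12  h2:11  h3:8  h4:0  h5:0.
Shift Item 4→4, Item 5→4.
Schedule Item 1@1, Item 2@1, Item 3@1, Item 4@4, Item 5@4: h1:8  h2:8  h3:8  h4:4  h5:3 — peak 8.

8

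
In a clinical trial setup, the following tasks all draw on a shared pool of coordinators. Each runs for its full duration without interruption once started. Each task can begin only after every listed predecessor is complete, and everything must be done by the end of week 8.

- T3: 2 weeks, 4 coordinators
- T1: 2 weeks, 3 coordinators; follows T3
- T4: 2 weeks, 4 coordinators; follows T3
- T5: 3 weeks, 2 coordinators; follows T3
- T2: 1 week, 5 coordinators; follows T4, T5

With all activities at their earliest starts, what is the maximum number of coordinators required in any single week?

9

Early-start schedule: T3@1, T1@3, T4@3, T5@3, T2@6.
Load per week: week 1: 4, week 2: 4, week 3: 9, week 4: 9, week 5: 2, week 6: 5, week 7: 0, week 8: 0.
Peak is 9.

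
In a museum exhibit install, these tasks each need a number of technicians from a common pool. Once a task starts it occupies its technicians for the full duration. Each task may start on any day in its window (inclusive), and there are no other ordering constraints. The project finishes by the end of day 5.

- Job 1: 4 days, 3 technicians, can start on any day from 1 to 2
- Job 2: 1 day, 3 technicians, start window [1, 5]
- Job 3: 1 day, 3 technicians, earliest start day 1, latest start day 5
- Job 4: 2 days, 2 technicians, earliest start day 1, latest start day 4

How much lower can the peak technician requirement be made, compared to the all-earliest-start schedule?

Early-start peak: d1:11  d2:5  d3:3  d4:3  d5:0 ⇒ 11.
Leveled (Job 1@1, Job 2@1, Job 3@2, Job 4@3): d1:6  d2:6  d3:5  d4:5  d5:0 ⇒ 6.
Reduction 11 − 6 = 5.

5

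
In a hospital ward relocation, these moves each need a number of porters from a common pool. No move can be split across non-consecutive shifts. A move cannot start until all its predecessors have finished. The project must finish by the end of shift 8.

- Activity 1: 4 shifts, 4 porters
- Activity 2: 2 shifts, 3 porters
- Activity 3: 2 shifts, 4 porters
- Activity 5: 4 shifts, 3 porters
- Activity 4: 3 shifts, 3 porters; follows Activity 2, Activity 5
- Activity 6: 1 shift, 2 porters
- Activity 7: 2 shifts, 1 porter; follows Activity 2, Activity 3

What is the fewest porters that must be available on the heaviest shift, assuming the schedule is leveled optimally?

8

Early-start (Activity 1@1, Activity 2@1, Activity 3@1, Activity 5@1, Activity 4@5, Activity 6@1, Activity 7@3) gives peak 16: s1:16  s2:14  s3:8  s4:8  s5:3  s6:3  s7:3  s8:0.
Shift Activity 1→5, Activity 3→3, Activity 7→5.
Schedule Activity 1@5, Activity 2@1, Activity 3@3, Activity 5@1, Activity 4@5, Activity 6@1, Activity 7@5: s1:8  s2:6  s3:7  s4:7  s5:8  s6:8  s7:7  s8:4 — peak 8.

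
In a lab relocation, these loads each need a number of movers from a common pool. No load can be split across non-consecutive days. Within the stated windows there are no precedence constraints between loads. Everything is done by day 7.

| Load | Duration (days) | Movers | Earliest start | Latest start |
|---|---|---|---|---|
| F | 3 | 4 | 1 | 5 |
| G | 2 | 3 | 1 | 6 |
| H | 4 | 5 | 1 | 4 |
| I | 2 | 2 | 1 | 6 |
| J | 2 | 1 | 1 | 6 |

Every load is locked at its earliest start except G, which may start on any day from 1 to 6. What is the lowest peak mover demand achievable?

G@1: d1:15  d2:15  d3:9  d4:5  d5:0  d6:0  d7:0 → peak 15
G@2: d1:12  d2:15  d3:12  d4:5  d5:0  d6:0  d7:0 → peak 15
G@3: d1:12  d2:12  d3:12  d4:8  d5:0  d6:0  d7:0 → peak 12
G@4: d1:12  d2:12  d3:9  d4:8  d5:3  d6:0  d7:0 → peak 12
G@5: d1:12  d2:12  d3:9  d4:5  d5:3  d6:3  d7:0 → peak 12
G@6: d1:12  d2:12  d3:9  d4:5  d5:0  d6:3  d7:3 → peak 12
Best is G@3, peak 12.

12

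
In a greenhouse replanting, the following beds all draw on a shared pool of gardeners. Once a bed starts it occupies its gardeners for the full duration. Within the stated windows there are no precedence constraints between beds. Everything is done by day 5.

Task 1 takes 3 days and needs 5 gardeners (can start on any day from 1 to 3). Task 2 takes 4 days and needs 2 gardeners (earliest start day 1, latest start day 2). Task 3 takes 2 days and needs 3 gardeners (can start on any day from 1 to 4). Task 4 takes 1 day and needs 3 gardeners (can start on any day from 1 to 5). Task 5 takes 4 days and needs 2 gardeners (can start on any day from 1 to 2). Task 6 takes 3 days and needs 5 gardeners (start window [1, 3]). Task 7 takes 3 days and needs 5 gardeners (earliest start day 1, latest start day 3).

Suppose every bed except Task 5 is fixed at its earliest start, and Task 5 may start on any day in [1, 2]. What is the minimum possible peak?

Task 5@1: d1:25  d2:22  d3:19  d4:4  d5:0 → peak 25
Task 5@2: d1:23  d2:22  d3:19  d4:4  d5:2 → peak 23
Best is Task 5@2, peak 23.

23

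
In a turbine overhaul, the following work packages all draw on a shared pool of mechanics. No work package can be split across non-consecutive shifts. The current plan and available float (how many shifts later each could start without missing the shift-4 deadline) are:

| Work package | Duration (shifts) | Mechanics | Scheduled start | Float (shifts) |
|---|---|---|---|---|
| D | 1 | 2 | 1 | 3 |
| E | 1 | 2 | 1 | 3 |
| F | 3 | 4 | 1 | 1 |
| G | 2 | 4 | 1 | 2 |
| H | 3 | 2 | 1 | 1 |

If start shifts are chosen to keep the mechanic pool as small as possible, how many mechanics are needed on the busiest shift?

Early-start (D@1, E@1, F@1, G@1, H@1) gives peak 14: s1:14  s2:10  s3:6  s4:0.
Shift G→2.
Schedule D@1, E@1, F@1, G@2, H@1: s1:10  s2:10  s3:10  s4:0 — peak 10.

10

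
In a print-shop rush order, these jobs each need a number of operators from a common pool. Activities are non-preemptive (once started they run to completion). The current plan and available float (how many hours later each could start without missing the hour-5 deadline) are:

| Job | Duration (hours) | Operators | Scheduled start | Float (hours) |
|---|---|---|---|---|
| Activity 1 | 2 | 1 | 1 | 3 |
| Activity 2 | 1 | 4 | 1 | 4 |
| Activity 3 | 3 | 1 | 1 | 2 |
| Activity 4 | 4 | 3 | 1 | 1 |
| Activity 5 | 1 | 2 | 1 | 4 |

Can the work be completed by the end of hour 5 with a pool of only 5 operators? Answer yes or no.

Schedule Activity 1@1, Activity 2@1, Activity 3@2, Activity 4@2, Activity 5@5: h1:5  h2:5  h3:4  h4:4  h5:5 — peak 5 ≤ 5.

yes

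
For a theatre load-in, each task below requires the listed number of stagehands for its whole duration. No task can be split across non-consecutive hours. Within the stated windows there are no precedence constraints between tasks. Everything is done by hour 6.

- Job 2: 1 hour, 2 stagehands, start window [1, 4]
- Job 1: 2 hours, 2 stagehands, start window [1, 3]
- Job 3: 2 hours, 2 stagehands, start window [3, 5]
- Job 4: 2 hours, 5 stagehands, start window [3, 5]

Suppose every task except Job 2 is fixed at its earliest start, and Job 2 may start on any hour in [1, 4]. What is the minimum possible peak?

Job 2@1: h1:4  h2:2  h3:7  h4:7  h5:0  h6:0 → peak 7
Job 2@2: h1:2  h2:4  h3:7  h4:7  h5:0  h6:0 → peak 7
Job 2@3: h1:2  h2:2  h3:9  h4:7  h5:0  h6:0 → peak 9
Job 2@4: h1:2  h2:2  h3:7  h4:9  h5:0  h6:0 → peak 9
Best is Job 2@1, peak 7.

7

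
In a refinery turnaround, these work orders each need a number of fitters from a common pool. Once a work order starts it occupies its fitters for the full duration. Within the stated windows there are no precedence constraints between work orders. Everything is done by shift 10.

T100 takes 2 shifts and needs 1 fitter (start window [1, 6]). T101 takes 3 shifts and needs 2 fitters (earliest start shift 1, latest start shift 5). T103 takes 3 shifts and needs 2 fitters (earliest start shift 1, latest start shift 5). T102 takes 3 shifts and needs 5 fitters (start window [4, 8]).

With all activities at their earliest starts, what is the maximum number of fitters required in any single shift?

5

Early-start schedule: T100@1, T101@1, T103@1, T102@4.
Load per shift: shift 1: 5, shift 2: 5, shift 3: 4, shift 4: 5, shift 5: 5, shift 6: 5, shift 7: 0, shift 8: 0, shift 9: 0, shift 10: 0.
Peak is 5.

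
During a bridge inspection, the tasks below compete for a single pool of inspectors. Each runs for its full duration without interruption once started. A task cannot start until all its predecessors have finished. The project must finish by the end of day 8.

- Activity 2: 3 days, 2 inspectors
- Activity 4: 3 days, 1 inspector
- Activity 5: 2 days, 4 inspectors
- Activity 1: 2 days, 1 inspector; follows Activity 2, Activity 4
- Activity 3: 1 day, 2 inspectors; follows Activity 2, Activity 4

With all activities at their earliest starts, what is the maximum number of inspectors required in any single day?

7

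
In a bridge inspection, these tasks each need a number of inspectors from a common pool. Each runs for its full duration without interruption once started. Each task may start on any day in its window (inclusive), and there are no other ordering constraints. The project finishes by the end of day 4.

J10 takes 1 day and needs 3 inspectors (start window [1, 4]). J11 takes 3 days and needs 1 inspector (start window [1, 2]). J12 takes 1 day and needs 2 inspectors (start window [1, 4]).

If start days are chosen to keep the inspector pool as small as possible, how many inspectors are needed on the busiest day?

3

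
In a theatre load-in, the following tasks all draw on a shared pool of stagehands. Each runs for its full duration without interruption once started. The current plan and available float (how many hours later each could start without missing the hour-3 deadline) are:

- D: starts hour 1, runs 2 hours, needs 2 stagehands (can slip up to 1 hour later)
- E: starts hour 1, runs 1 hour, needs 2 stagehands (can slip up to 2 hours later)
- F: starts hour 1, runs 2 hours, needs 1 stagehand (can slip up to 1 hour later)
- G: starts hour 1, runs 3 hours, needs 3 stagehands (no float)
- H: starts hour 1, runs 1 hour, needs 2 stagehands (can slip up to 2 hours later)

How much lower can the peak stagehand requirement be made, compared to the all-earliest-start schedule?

3

Early-start peak: h1:10  h2:6  h3:3 ⇒ 10.
Leveled (D@1, E@1, F@2, G@1, H@3): h1:7  h2:6  h3:6 ⇒ 7.
Reduction 10 − 7 = 3.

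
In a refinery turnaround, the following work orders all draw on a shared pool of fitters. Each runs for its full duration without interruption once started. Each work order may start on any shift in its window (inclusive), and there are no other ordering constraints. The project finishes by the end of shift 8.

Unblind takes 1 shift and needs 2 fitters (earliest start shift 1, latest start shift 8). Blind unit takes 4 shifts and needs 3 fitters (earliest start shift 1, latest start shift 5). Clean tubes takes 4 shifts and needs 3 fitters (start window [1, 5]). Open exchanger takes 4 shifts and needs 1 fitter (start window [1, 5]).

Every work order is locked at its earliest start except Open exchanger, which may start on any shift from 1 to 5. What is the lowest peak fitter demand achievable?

Open exchanger@1: s1:9  s2:7  s3:7  s4:7  s5:0  s6:0  s7:0  s8:0 → peak 9
Open exchanger@2: s1:8  s2:7  s3:7  s4:7  s5:1  s6:0  s7:0  s8:0 → peak 8
Open exchanger@3: s1:8  s2:6  s3:7  s4:7  s5:1  s6:1  s7:0  s8:0 → peak 8
Open exchanger@4: s1:8  s2:6  s3:6  s4:7  s5:1  s6:1  s7:1  s8:0 → peak 8
Open exchanger@5: s1:8  s2:6  s3:6  s4:6  s5:1  s6:1  s7:1  s8:1 → peak 8
Best is Open exchanger@2, peak 8.

8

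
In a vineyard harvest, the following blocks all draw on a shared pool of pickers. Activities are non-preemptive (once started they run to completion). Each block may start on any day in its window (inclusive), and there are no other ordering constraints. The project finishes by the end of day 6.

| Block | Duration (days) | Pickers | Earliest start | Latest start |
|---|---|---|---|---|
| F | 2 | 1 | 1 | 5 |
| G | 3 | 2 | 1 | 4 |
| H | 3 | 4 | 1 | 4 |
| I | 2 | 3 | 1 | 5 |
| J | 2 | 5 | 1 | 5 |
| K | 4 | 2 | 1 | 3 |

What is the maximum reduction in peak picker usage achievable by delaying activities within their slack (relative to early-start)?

8

Early-start peak: d1:17  d2:17  d3:8  d4:2  d5:0  d6:0 ⇒ 17.
Leveled (F@1, G@1, H@1, I@4, J@5, K@1): d1:9  d2:9  d3:8  d4:5  d5:8  d6:5 ⇒ 9.
Reduction 17 − 9 = 8.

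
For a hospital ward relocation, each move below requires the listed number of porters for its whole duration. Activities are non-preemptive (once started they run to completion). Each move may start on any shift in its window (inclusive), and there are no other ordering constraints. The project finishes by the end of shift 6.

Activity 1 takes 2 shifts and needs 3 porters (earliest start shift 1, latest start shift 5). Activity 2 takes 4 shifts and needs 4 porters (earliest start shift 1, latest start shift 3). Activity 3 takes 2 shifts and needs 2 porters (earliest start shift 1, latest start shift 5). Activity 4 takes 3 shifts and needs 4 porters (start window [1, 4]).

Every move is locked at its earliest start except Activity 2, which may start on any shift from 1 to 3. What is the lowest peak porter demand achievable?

Activity 2@1: s1:13  s2:13  s3:8  s4:4  s5:0  s6:0 → peak 13
Activity 2@2: s1:9  s2:13  s3:8  s4:4  s5:4  s6:0 → peak 13
Activity 2@3: s1:9  s2:9  s3:8  s4:4  s5:4  s6:4 → peak 9
Best is Activity 2@3, peak 9.

9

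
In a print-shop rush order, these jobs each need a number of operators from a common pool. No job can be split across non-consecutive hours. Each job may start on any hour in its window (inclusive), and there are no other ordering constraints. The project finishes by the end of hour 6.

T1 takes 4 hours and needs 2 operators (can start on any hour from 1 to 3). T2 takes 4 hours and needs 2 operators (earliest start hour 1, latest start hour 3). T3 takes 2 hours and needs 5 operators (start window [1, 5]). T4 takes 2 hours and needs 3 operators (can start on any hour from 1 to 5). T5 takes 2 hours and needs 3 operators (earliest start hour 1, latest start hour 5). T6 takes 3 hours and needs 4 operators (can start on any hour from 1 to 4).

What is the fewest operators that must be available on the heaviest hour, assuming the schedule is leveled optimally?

10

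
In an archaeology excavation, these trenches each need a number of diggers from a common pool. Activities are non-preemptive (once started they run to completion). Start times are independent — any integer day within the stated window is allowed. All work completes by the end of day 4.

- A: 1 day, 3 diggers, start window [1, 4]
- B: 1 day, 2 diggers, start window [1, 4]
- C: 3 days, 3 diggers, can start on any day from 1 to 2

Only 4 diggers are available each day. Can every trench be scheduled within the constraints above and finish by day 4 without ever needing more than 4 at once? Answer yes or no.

The minimum achievable peak is 5; 4 < 5, so no feasible schedule stays within the cap.

no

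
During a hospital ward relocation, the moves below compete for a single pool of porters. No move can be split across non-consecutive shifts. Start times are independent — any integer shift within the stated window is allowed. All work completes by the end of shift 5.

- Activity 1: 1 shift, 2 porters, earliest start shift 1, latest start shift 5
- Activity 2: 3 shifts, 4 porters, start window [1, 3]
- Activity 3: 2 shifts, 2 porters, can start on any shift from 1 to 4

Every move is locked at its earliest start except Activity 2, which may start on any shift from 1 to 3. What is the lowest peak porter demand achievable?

Activity 2@1: s1:8  s2:6  s3:4  s4:0  s5:0 → peak 8
Activity 2@2: s1:4  s2:6  s3:4  s4:4  s5:0 → peak 6
Activity 2@3: s1:4  s2:2  s3:4  s4:4  s5:4 → peak 4
Best is Activity 2@3, peak 4.

4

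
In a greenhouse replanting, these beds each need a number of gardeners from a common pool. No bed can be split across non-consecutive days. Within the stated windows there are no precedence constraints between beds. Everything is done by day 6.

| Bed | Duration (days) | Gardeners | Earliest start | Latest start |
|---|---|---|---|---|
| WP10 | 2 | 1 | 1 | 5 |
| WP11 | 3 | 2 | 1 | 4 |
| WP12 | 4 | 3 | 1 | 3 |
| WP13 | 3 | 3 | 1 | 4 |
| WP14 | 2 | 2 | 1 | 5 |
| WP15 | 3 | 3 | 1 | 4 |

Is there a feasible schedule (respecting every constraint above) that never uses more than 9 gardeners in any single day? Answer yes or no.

Schedule WP10@1, WP11@1, WP12@3, WP13@1, WP14@1, WP15@4: d1:8  d2:8  d3:8  d4:6  d5:6  d6:6 — peak 8 ≤ 9.

yes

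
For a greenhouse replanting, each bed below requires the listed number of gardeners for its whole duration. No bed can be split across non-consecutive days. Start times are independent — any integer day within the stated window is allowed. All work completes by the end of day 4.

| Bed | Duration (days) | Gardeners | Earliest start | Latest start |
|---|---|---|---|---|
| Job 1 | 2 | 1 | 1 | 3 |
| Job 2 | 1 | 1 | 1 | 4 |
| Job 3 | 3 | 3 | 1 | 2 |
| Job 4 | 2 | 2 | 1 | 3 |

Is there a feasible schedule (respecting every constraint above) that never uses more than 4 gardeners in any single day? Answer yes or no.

no

The minimum achievable peak is 5; 4 < 5, so no feasible schedule stays within the cap.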